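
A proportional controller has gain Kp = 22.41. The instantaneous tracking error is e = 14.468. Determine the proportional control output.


u_P = Kp * e = 22.41 * 14.468 = 324.2279

324.2279


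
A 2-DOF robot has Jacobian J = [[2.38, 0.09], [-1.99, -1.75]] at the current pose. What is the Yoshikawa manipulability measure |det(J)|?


det(J) = 2.38*-1.75 - (0.09)*(-1.99) = -3.9859
|det(J)| = 3.9859

3.9859


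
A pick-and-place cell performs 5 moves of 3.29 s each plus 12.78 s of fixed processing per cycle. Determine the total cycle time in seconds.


T = 5*3.29 + 12.78 = 29.2300

29.2300 s


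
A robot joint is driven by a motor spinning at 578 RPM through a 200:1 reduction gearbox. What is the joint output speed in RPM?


omega_joint = omega_motor / N = 578 / 200 = 2.8900

2.8900 RPM


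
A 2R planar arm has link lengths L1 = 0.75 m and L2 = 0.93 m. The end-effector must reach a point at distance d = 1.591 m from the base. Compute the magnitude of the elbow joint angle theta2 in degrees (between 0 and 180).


cos(th2) = (d^2 - L1^2 - L2^2)/(2*L1*L2) = (1.591^2 - 0.75^2 - 0.93^2)/(2*0.75*0.93) = 0.79131254
th2 = acos(0.79131254) = 37.6917 deg

37.6917 degrees


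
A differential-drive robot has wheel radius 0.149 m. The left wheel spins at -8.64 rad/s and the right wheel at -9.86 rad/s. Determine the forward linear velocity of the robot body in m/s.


v = r*(wR + wL)/2 = 0.149*(-9.86 + -8.64)/2 = -1.3782

-1.3782 m/s


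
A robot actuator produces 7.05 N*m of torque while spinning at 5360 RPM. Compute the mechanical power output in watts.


omega = 5360 * 2*pi/60 = 561.297887 rad/s
P = tau * omega = 7.05 * 561.297887 = 3957.1501

3957.1501 W


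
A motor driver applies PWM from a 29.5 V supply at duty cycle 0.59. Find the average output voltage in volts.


V_avg = V_supply * D = 29.5*0.59 = 17.4050

17.4050 V


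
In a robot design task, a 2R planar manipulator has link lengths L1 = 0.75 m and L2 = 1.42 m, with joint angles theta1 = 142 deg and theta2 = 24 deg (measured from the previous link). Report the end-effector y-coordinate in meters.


y = L1*sin(th1) + L2*sin(th1+th2) = 0.75*sin(142 deg) + 1.42*sin(166 deg) = 0.8053

0.8053 m


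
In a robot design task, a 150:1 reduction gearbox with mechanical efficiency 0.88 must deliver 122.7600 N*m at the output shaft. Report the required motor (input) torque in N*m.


tau_in = tau_out / (N * eta) = 122.7600 / (150 * 0.88) = 0.9300

0.9300 N*m


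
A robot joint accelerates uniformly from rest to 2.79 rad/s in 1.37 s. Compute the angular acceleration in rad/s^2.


alpha = delta_omega / t = 2.79 / 1.37 = 2.0365

2.0365 rad/s^2


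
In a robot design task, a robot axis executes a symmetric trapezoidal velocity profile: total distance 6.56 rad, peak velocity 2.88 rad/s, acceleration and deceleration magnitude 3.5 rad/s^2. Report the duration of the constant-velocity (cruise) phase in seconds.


t_acc = v/a = 0.822857 s, d_acc = v^2/(2a) = 1.184914 rad each
d_cruise = 6.56 - 2*1.184914 = 4.190172 rad
t_cruise = d_cruise/v = 4.190172/2.88 = 1.4549

1.4549 s


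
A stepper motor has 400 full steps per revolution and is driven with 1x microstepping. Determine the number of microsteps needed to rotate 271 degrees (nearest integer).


step_size = 360/(400*1) = 360/400 = 0.900000 deg
n = 271/(360/400) = 271*400/360 = 301.1111 -> 301

301 steps


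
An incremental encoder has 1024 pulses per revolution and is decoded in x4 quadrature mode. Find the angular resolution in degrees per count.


resolution = 360 / (PPR * 4) = 360 / 4096 = 0.0879

0.0879 degrees


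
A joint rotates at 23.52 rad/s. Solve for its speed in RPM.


RPM = 23.52 * 60/(2*pi) = 224.5995

224.5995 RPM


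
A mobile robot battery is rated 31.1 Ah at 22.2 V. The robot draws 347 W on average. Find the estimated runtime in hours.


E = 31.1*22.2 = 690.4200 Wh
t = E/P = 690.4200/347 = 1.9897

1.9897 hours


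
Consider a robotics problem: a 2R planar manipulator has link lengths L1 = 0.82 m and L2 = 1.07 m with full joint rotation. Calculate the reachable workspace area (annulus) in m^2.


r_max = L1 + L2 = 1.8900, r_min = |L1 - L2| = 0.2500
A = pi*(r_max^2 - r_min^2) = pi*(3.5721 - 0.0625) = 11.0257

11.0257 m^2


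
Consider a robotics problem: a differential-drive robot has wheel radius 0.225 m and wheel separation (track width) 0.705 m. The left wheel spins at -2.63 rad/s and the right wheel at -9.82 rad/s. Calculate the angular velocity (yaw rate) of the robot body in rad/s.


omega = r*(wR - wL)/L = 0.225*(-9.82 - (-2.63))/0.705 = -2.2947

-2.2947 rad/s


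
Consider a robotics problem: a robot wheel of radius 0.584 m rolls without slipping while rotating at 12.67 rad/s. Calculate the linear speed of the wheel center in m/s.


v = omega * r = 12.67 * 0.584 = 7.3993

7.3993 m/s


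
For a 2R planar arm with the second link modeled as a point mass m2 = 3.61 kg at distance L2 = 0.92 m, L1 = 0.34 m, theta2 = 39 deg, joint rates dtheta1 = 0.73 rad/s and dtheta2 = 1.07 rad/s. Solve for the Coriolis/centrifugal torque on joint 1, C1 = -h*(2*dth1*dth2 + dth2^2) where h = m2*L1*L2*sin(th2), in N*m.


h = m2*L1*L2*sin(th2) = 3.61*0.34*0.92*sin(39 deg) = 0.710634
C1 = -h*(2*0.73*1.07 + 1.07^2) = -0.710634*2.7071 = -1.9238

-1.9238 N*m


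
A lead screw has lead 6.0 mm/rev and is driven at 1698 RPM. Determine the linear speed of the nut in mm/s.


v = lead * (RPM/60) = 6.0*1698/60 = 169.8000

169.8000 mm/s


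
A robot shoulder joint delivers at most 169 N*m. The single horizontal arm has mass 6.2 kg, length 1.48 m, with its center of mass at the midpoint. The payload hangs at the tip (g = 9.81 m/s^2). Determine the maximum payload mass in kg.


tau_arm = m_arm*g*(L/2) = 6.2*9.81*1.48/2 = 45.0083 N*m
tau_payload = tau_max - tau_arm = 169 - 45.0083 = 123.9917
m_payload = tau_payload / (g*L) = 123.9917 / (9.81*1.48) = 8.5401

8.5401 kg


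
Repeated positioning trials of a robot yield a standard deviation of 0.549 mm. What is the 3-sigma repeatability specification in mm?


repeatability = 3*sigma = 3*0.549 = 1.6470

1.6470 mm


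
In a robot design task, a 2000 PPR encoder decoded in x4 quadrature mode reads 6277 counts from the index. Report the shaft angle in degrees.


angle = counts * 360 / (PPR*4) = 6277 * 360 / 8000 = 282.4650

282.4650 degrees


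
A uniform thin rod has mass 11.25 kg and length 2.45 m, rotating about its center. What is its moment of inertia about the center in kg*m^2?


I = (1/12)*m*L^2 = (1/12)*11.25*2.45^2 = 5.6273

5.6273 kg*m^2


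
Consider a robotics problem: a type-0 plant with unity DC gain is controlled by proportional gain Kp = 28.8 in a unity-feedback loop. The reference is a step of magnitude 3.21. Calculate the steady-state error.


e_ss = R/(1 + Kp) = 3.21/(1 + 28.8) = 3.21/29.8000 = 0.1077

0.1077


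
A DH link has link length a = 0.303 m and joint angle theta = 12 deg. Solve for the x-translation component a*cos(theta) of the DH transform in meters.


a*cos(theta) = 0.303*cos(12 deg) = 0.2964

0.2964 m


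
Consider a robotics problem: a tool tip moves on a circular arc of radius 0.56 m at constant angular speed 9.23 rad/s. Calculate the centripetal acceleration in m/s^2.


a_c = omega^2 * r = 9.23^2 * 0.56 = 47.7080

47.7080 m/s^2


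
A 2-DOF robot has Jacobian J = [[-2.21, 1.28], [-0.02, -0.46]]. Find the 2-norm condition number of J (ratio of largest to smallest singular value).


JJ^T eigenvalues: trace(JJ^T) = 6.7345, det(JJ^T) = det(J)^2 = 1.08618084
s_max^2 = (6.7345 + sqrt(41.00876689))/2 = 6.56915439
s_min^2 = (6.7345 - sqrt(41.00876689))/2 = 0.16534561
kappa = s_max/s_min = sqrt(6.56915439/0.16534561) = 6.3032

6.3032


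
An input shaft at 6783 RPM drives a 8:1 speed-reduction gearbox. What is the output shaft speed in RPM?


omega_out = omega_in / N = 6783 / 8 = 847.8750

847.8750 RPM


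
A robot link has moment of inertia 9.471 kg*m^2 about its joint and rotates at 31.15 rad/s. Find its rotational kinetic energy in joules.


KE = (1/2)*I*omega^2 = 0.5*9.471*31.15^2 = 4594.9622

4594.9622 J


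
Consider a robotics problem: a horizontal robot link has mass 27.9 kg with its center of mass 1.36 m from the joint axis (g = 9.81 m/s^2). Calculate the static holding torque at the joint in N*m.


tau = m*g*L = 27.9 * 9.81 * 1.36 = 372.2306

372.2306 N*m


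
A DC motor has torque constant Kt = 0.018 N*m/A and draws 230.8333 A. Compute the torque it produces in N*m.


tau = Kt * I = 0.018*230.8333 = 4.1550

4.1550 N*m


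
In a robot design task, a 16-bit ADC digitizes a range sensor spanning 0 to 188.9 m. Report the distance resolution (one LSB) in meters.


res = range / 2^n = 188.9/2^16 = 188.9/65536 = 0.0029

0.0029 m


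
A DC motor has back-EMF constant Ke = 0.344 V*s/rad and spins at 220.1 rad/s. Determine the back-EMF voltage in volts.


V_emf = Ke * omega = 0.344*220.1 = 75.7144

75.7144 V


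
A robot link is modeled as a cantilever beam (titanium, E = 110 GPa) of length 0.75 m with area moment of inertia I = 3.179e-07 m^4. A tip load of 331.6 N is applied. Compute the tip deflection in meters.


delta = F*L^3/(3*E*I) = 331.6*0.75^3/(3*1.100e+11*3.179e-07)
      = 139.89375/104907 = 0.0013

0.0013 m


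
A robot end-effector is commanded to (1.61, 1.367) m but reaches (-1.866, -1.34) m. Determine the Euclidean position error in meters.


dx = -1.866 - (1.61) = -3.4760, dy = -1.34 - (1.367) = -2.7070
err = sqrt(12.082576 + 7.327849) = 4.4057

4.4057 m


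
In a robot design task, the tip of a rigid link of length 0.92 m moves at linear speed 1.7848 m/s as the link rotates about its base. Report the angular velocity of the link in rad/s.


omega = v / L = 1.7848 / 0.92 = 1.9400

1.9400 rad/s


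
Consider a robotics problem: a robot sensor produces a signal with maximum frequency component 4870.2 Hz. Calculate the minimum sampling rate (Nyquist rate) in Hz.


f_s,min = 2*f_max = 2*4870.2 = 9740.4000

9740.4000 Hz


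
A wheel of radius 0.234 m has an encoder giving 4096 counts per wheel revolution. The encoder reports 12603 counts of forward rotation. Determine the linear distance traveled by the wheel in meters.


revs = 12603/4096 = 3.076904
d = revs * 2*pi*r = 3.076904 * 2*pi*0.234 = 4.5239

4.5239 m


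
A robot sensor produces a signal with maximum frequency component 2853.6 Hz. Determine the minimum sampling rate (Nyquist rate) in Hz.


f_s,min = 2*f_max = 2*2853.6 = 5707.2000

5707.2000 Hz


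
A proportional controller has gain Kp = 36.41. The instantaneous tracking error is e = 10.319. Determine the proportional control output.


u_P = Kp * e = 36.41 * 10.319 = 375.7148

375.7148


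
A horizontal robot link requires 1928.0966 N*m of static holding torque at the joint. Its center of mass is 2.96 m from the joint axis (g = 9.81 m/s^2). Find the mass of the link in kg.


m = tau / (g*L) = 1928.0966 / (9.81 * 2.96) = 66.4000

66.4000 kg


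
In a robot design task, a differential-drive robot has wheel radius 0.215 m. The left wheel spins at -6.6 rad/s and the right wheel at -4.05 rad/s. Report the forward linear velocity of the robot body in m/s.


v = r*(wR + wL)/2 = 0.215*(-4.05 + -6.6)/2 = -1.1449

-1.1449 m/s


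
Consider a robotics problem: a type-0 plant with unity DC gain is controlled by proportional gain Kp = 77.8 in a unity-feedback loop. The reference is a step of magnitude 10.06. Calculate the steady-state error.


e_ss = R/(1 + Kp) = 10.06/(1 + 77.8) = 10.06/78.8000 = 0.1277

0.1277


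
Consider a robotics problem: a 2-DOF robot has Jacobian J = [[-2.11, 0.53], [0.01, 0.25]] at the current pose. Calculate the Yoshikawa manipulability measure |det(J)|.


det(J) = -2.11*0.25 - (0.53)*(0.01) = -0.5328
|det(J)| = 0.5328

0.5328


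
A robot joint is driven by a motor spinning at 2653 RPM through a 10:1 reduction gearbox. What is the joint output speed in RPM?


omega_joint = omega_motor / N = 2653 / 10 = 265.3000

265.3000 RPM


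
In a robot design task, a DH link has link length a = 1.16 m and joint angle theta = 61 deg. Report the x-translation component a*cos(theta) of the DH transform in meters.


a*cos(theta) = 1.16*cos(61 deg) = 0.5624

0.5624 m


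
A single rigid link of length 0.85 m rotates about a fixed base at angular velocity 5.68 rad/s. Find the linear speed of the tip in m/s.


v = L*omega = 0.85 * 5.68 = 4.8280

4.8280 m/s


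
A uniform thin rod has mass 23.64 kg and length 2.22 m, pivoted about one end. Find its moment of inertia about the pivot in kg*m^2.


I = (1/3)*m*L^2 = (1/3)*23.64*2.22^2 = 38.8358

38.8358 kg*m^2


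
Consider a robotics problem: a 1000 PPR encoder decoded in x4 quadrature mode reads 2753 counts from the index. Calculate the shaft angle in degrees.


angle = counts * 360 / (PPR*4) = 2753 * 360 / 4000 = 247.7700

247.7700 degrees


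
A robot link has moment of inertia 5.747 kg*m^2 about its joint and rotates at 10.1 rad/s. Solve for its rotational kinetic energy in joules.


KE = (1/2)*I*omega^2 = 0.5*5.747*10.1^2 = 293.1257

293.1257 J


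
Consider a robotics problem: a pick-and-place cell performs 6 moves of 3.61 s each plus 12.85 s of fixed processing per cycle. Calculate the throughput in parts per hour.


T_cycle = 6*3.61 + 12.85 = 34.5100 s
rate = 3600/T = 104.3176

104.3176 parts/hour


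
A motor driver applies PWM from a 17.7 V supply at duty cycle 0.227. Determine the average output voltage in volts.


V_avg = V_supply * D = 17.7*0.227 = 4.0179

4.0179 V


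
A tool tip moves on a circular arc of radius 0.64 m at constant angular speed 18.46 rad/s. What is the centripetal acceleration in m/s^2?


a_c = omega^2 * r = 18.46^2 * 0.64 = 218.0938

218.0938 m/s^2


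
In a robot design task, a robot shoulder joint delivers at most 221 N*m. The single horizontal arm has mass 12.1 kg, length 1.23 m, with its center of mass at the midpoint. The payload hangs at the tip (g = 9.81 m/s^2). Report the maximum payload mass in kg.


tau_arm = m_arm*g*(L/2) = 12.1*9.81*1.23/2 = 73.0011 N*m
tau_payload = tau_max - tau_arm = 221 - 73.0011 = 147.9989
m_payload = tau_payload / (g*L) = 147.9989 / (9.81*1.23) = 12.2655

12.2655 kg


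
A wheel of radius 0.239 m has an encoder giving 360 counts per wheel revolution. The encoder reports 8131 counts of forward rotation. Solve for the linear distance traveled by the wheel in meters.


revs = 8131/360 = 22.586111
d = revs * 2*pi*r = 22.586111 * 2*pi*0.239 = 33.9171

33.9171 m


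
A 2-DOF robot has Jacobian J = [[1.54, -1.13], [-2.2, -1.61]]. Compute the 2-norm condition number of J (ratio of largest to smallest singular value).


JJ^T eigenvalues: trace(JJ^T) = 11.0806, det(JJ^T) = det(J)^2 = 24.65519716
s_max^2 = (11.0806 + sqrt(24.15890772))/2 = 7.99788559
s_min^2 = (11.0806 - sqrt(24.15890772))/2 = 3.08271441
kappa = s_max/s_min = sqrt(7.99788559/3.08271441) = 1.6107

1.6107


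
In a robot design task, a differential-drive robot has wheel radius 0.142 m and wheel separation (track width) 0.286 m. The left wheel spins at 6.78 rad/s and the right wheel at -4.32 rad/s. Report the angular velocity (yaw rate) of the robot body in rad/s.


omega = r*(wR - wL)/L = 0.142*(-4.32 - (6.78))/0.286 = -5.5112

-5.5112 rad/s


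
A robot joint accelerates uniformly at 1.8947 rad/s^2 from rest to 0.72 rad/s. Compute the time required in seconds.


t = delta_omega / alpha = 0.72 / 1.8947 = 0.3800

0.3800 s


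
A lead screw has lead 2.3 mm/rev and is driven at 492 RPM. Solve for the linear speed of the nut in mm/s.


v = lead * (RPM/60) = 2.3*492/60 = 18.8600

18.8600 mm/s


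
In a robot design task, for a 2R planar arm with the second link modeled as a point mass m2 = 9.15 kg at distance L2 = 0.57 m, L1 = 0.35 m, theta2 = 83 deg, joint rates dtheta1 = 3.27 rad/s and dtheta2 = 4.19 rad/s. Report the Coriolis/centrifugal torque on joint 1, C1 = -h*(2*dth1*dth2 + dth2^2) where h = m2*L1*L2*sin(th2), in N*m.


h = m2*L1*L2*sin(th2) = 9.15*0.35*0.57*sin(83 deg) = 1.811819
C1 = -h*(2*3.27*4.19 + 4.19^2) = -1.811819*44.9587 = -81.4570

-81.4570 N*m


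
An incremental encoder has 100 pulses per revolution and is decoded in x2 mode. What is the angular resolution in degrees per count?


resolution = 360 / (PPR * 2) = 360 / 200 = 1.8000

1.8000 degrees


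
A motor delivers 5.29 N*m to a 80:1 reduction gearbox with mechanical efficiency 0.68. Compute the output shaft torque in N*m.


tau_out = tau_in * N * eta = 5.29 * 80 * 0.68 = 287.7760

287.7760 N*m


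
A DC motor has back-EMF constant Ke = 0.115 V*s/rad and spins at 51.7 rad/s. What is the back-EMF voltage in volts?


V_emf = Ke * omega = 0.115*51.7 = 5.9455

5.9455 V


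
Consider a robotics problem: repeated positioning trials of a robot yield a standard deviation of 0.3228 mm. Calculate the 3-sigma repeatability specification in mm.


repeatability = 3*sigma = 3*0.3228 = 0.9684

0.9684 mm


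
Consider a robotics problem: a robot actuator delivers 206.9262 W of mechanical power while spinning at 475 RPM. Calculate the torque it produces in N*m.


omega = 475 * 2*pi/60 = 49.741884 rad/s
tau = P / omega = 206.9262 / 49.741884 = 4.1600

4.1600 N*m


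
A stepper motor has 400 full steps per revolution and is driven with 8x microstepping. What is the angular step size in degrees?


step = 360/(400*8) = 360/3200 = 0.1125

0.1125 degrees


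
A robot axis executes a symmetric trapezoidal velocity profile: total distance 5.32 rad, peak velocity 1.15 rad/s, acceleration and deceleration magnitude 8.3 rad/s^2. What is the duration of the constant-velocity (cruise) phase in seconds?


t_acc = v/a = 0.138554 s, d_acc = v^2/(2a) = 0.079669 rad each
d_cruise = 5.32 - 2*0.079669 = 5.160662 rad
t_cruise = d_cruise/v = 5.160662/1.15 = 4.4875

4.4875 s


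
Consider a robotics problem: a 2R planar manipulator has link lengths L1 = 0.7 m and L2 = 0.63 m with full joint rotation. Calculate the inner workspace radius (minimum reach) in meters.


r_min = |L1 - L2| = |0.7 - 0.63| = 0.0700

0.0700 m


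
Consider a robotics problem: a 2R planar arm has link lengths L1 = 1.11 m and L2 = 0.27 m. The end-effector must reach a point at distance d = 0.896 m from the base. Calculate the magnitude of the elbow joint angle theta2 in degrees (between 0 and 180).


cos(th2) = (d^2 - L1^2 - L2^2)/(2*L1*L2) = (0.896^2 - 1.11^2 - 0.27^2)/(2*1.11*0.27) = -0.83781114
th2 = acos(-0.83781114) = 146.9097 deg

146.9097 degrees


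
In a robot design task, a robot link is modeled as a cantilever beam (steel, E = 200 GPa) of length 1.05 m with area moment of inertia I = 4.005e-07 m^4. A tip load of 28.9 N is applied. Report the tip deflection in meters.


delta = F*L^3/(3*E*I) = 28.9*1.05^3/(3*2.000e+11*4.005e-07)
      = 33.4553625/240300 = 1.3922e-04

1.3922e-04 m


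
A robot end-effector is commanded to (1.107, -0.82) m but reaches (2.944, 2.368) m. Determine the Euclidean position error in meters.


dx = 2.944 - (1.107) = 1.8370, dy = 2.368 - (-0.82) = 3.1880
err = sqrt(3.374569 + 10.163344) = 3.6794

3.6794 m


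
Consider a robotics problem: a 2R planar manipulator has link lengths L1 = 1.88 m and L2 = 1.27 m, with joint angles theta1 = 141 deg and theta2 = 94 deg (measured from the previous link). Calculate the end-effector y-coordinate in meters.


y = L1*sin(th1) + L2*sin(th1+th2) = 1.88*sin(141 deg) + 1.27*sin(235 deg) = 0.1428

0.1428 m


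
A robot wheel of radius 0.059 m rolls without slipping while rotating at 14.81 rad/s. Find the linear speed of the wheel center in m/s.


v = omega * r = 14.81 * 0.059 = 0.8738

0.8738 m/s


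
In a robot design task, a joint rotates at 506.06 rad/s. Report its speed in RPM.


RPM = 506.06 * 60/(2*pi) = 4832.5170

4832.5170 RPM


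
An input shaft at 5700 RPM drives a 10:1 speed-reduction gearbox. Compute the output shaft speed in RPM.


omega_out = omega_in / N = 5700 / 10 = 570.0000

570.0000 RPM


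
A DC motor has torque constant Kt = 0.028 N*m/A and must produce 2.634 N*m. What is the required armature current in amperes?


I = tau / Kt = 2.634/0.028 = 94.0714

94.0714 A


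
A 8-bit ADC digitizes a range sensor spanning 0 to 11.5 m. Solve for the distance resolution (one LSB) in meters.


res = range / 2^n = 11.5/2^8 = 11.5/256 = 0.0449

0.0449 m


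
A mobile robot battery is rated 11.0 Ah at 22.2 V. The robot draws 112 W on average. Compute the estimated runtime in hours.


E = 11.0*22.2 = 244.2000 Wh
t = E/P = 244.2000/112 = 2.1804

2.1804 hours


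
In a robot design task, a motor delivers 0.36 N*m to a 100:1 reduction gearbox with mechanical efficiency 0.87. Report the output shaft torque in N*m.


tau_out = tau_in * N * eta = 0.36 * 100 * 0.87 = 31.3200

31.3200 N*m


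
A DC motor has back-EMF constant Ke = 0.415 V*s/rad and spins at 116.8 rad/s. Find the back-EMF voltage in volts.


V_emf = Ke * omega = 0.415*116.8 = 48.4720

48.4720 V


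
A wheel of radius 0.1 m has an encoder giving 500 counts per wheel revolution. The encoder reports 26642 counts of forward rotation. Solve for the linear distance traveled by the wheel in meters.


revs = 26642/500 = 53.284000
d = revs * 2*pi*r = 53.284000 * 2*pi*0.1 = 33.4793

33.4793 m


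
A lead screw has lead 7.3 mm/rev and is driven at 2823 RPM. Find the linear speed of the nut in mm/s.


v = lead * (RPM/60) = 7.3*2823/60 = 343.4650

343.4650 mm/s


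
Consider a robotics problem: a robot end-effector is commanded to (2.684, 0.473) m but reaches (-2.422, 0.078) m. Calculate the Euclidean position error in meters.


dx = -2.422 - (2.684) = -5.1060, dy = 0.078 - (0.473) = -0.3950
err = sqrt(26.071236 + 0.156025) = 5.1213

5.1213 m


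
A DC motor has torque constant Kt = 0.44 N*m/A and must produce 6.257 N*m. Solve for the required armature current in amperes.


I = tau / Kt = 6.257/0.44 = 14.2205

14.2205 A


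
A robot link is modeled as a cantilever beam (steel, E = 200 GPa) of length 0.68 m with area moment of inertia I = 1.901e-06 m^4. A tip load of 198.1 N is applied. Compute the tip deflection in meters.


delta = F*L^3/(3*E*I) = 198.1*0.68^3/(3*2.000e+11*1.901e-06)
      = 62.2889792/1140600 = 5.4611e-05

5.4611e-05 m


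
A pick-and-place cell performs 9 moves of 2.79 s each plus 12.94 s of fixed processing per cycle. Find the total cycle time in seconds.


T = 9*2.79 + 12.94 = 38.0500

38.0500 s


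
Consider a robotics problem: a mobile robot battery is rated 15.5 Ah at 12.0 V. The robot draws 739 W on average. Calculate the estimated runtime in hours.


E = 15.5*12.0 = 186.0000 Wh
t = E/P = 186.0000/739 = 0.2517

0.2517 hours


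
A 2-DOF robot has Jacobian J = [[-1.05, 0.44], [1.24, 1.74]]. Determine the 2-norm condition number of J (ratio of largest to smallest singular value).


JJ^T eigenvalues: trace(JJ^T) = 5.8613, det(JJ^T) = det(J)^2 = 5.62923076
s_max^2 = (5.8613 + sqrt(11.83791465))/2 = 4.65096354
s_min^2 = (5.8613 - sqrt(11.83791465))/2 = 1.21033646
kappa = s_max/s_min = sqrt(4.65096354/1.21033646) = 1.9603

1.9603


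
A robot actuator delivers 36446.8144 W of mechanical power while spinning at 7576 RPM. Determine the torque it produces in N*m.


omega = 7576 * 2*pi/60 = 793.356865 rad/s
tau = P / omega = 36446.8144 / 793.356865 = 45.9400

45.9400 N*m


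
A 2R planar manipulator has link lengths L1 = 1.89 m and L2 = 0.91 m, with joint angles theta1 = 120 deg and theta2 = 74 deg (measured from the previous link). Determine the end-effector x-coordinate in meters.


x = L1*cos(th1) + L2*cos(th1+th2) = 1.89*cos(120 deg) + 0.91*cos(194 deg) = -1.8280

-1.8280 m


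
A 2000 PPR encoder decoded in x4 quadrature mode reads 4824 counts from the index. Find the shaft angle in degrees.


angle = counts * 360 / (PPR*4) = 4824 * 360 / 8000 = 217.0800

217.0800 degrees


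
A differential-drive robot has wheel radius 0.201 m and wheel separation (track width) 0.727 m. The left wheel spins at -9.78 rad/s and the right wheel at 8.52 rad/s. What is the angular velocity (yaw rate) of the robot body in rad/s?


omega = r*(wR - wL)/L = 0.201*(8.52 - (-9.78))/0.727 = 5.0596

5.0596 rad/s


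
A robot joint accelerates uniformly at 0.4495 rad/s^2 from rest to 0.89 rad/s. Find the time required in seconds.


t = delta_omega / alpha = 0.89 / 0.4495 = 1.9800

1.9800 s


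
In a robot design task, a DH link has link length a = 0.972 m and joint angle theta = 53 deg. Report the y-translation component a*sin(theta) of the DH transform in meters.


a*sin(theta) = 0.972*sin(53 deg) = 0.7763

0.7763 m


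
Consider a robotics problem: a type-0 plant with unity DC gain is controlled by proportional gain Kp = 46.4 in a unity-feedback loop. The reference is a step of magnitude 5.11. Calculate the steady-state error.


e_ss = R/(1 + Kp) = 5.11/(1 + 46.4) = 5.11/47.4000 = 0.1078

0.1078


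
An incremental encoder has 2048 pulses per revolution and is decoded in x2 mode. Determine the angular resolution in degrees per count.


resolution = 360 / (PPR * 2) = 360 / 4096 = 0.0879

0.0879 degrees


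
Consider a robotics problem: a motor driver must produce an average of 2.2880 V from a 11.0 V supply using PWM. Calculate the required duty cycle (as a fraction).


D = V_avg/V_supply = 2.2880/11.0 = 0.2080

0.2080


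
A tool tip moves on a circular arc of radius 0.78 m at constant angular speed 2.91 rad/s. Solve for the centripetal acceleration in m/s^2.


a_c = omega^2 * r = 2.91^2 * 0.78 = 6.6051

6.6051 m/s^2


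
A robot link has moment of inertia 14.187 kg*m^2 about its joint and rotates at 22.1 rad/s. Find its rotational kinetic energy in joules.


KE = (1/2)*I*omega^2 = 0.5*14.187*22.1^2 = 3464.5363

3464.5363 J


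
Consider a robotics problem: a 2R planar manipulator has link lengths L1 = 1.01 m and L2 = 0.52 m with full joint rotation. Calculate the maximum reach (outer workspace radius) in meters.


r_max = L1 + L2 = 1.01 + 0.52 = 1.5300

1.5300 m


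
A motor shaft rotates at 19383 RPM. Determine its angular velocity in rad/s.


omega = 19383 * 2*pi/60 = 2029.7830

2029.7830 rad/s


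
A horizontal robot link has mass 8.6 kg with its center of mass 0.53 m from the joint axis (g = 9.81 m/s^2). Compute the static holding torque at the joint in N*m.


tau = m*g*L = 8.6 * 9.81 * 0.53 = 44.7140

44.7140 N*m


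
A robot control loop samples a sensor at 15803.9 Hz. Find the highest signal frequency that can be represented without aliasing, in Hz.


f_max = f_s/2 = 15803.9/2 = 7901.9500

7901.9500 Hz


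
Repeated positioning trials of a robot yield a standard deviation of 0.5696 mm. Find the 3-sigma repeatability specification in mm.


repeatability = 3*sigma = 3*0.5696 = 1.7088

1.7088 mm


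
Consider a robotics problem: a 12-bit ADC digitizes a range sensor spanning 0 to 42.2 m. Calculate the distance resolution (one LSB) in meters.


res = range / 2^n = 42.2/2^12 = 42.2/4096 = 0.0103

0.0103 m


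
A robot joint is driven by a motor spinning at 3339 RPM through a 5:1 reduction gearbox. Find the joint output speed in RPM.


omega_joint = omega_motor / N = 3339 / 5 = 667.8000

667.8000 RPM


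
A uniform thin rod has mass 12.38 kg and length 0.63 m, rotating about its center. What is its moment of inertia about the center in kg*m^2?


I = (1/12)*m*L^2 = (1/12)*12.38*0.63^2 = 0.4095

0.4095 kg*m^2


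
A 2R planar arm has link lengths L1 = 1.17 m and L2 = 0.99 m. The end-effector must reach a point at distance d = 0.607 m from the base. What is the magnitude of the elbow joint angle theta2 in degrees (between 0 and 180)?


cos(th2) = (d^2 - L1^2 - L2^2)/(2*L1*L2) = (0.607^2 - 1.17^2 - 0.99^2)/(2*1.17*0.99) = -0.85493870
th2 = acos(-0.85493870) = 148.7530 deg

148.7530 degrees


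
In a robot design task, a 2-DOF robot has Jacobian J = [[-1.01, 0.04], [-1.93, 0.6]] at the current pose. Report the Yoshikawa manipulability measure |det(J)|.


det(J) = -1.01*0.6 - (0.04)*(-1.93) = -0.5288
|det(J)| = 0.5288

0.5288


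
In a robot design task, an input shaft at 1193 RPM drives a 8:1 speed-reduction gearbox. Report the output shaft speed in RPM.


omega_out = omega_in / N = 1193 / 8 = 149.1250

149.1250 RPM


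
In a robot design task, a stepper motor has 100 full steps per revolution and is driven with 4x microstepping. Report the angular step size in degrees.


step = 360/(100*4) = 360/400 = 0.9000

0.9000 degrees


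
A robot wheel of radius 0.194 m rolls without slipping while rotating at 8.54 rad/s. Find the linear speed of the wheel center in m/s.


v = omega * r = 8.54 * 0.194 = 1.6568

1.6568 m/s


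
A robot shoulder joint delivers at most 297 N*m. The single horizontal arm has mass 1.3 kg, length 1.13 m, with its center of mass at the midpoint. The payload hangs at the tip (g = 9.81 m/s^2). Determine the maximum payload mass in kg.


tau_arm = m_arm*g*(L/2) = 1.3*9.81*1.13/2 = 7.2054 N*m
tau_payload = tau_max - tau_arm = 297 - 7.2054 = 289.7946
m_payload = tau_payload / (g*L) = 289.7946 / (9.81*1.13) = 26.1422

26.1422 kg


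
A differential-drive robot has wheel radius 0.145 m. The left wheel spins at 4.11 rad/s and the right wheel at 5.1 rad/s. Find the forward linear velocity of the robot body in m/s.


v = r*(wR + wL)/2 = 0.145*(5.1 + 4.11)/2 = 0.6677

0.6677 m/s


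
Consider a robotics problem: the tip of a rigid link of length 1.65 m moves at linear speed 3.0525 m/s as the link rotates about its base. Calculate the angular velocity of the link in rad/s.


omega = v / L = 3.0525 / 1.65 = 1.8500

1.8500 rad/s


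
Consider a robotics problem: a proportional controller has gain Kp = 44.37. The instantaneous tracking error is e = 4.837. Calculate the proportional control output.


u_P = Kp * e = 44.37 * 4.837 = 214.6177

214.6177


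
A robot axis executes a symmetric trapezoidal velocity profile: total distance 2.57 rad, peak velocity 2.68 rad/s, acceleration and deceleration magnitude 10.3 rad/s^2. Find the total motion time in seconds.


t_acc = v/a = 2.68/10.3 = 0.260194 s
d_acc = v^2/(2a) = 0.348660 rad (each ramp)
d_cruise = 2.57 - 2*0.348660 = 1.872680 rad
t_cruise = 1.872680/2.68 = 0.698761 s
t_total = 2*0.260194 + 0.698761 = 1.2191

1.2191 s


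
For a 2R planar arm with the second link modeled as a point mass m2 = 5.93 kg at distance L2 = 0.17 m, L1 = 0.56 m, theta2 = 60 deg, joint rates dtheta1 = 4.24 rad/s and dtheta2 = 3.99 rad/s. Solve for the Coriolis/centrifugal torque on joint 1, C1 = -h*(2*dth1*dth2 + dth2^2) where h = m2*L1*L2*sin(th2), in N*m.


h = m2*L1*L2*sin(th2) = 5.93*0.56*0.17*sin(60 deg) = 0.488903
C1 = -h*(2*4.24*3.99 + 3.99^2) = -0.488903*49.7553 = -24.3255

-24.3255 N*m


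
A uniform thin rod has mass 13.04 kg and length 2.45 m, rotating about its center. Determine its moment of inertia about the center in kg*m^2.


I = (1/12)*m*L^2 = (1/12)*13.04*2.45^2 = 6.5227

6.5227 kg*m^2


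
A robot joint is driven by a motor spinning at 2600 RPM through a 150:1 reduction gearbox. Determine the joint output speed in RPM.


omega_joint = omega_motor / N = 2600 / 150 = 17.3333

17.3333 RPM


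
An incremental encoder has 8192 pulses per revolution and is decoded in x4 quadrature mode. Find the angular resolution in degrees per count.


resolution = 360 / (PPR * 4) = 360 / 32768 = 0.0110

0.0110 degrees


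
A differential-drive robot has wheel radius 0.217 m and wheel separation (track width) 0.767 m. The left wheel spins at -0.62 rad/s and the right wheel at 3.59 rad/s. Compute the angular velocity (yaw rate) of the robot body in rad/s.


omega = r*(wR - wL)/L = 0.217*(3.59 - (-0.62))/0.767 = 1.1911

1.1911 rad/s


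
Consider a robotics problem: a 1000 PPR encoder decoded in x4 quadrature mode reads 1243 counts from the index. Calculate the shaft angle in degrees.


angle = counts * 360 / (PPR*4) = 1243 * 360 / 4000 = 111.8700

111.8700 degrees


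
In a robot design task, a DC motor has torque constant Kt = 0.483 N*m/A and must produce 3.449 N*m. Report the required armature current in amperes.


I = tau / Kt = 3.449/0.483 = 7.1408

7.1408 A


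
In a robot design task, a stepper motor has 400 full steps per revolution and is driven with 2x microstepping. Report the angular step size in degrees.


step = 360/(400*2) = 360/800 = 0.4500

0.4500 degrees


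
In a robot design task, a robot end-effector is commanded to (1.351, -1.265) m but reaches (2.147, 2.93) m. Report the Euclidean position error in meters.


dx = 2.147 - (1.351) = 0.7960, dy = 2.93 - (-1.265) = 4.1950
err = sqrt(0.633616 + 17.598025) = 4.2699

4.2699 m


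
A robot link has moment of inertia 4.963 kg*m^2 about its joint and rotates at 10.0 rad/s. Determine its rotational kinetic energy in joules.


KE = (1/2)*I*omega^2 = 0.5*4.963*10.0^2 = 248.1500

248.1500 J


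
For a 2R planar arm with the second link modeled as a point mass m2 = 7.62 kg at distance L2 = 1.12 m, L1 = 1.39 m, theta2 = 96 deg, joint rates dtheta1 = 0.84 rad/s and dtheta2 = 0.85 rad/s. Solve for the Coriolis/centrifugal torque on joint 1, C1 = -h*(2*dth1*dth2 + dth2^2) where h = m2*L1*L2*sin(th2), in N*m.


h = m2*L1*L2*sin(th2) = 7.62*1.39*1.12*sin(96 deg) = 11.797830
C1 = -h*(2*0.84*0.85 + 0.85^2) = -11.797830*2.1505 = -25.3712

-25.3712 N*m


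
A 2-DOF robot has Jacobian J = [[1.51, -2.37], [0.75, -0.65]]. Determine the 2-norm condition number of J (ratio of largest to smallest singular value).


JJ^T eigenvalues: trace(JJ^T) = 8.8820, det(JJ^T) = det(J)^2 = 0.63361600
s_max^2 = (8.8820 + sqrt(76.35546000))/2 = 8.81008057
s_min^2 = (8.8820 - sqrt(76.35546000))/2 = 0.07191943
kappa = s_max/s_min = sqrt(8.81008057/0.07191943) = 11.0679

11.0679


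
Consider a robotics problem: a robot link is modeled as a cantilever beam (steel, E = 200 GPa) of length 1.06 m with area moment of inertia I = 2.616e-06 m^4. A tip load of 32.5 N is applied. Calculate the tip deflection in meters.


delta = F*L^3/(3*E*I) = 32.5*1.06^3/(3*2.000e+11*2.616e-06)
      = 38.70802/1569600 = 2.4661e-05

2.4661e-05 m


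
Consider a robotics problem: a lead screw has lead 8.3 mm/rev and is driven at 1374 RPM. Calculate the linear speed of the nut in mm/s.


v = lead * (RPM/60) = 8.3*1374/60 = 190.0700

190.0700 mm/s


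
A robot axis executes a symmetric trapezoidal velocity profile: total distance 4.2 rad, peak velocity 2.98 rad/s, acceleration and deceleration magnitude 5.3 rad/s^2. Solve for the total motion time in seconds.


t_acc = v/a = 2.98/5.3 = 0.562264 s
d_acc = v^2/(2a) = 0.837774 rad (each ramp)
d_cruise = 4.2 - 2*0.837774 = 2.524452 rad
t_cruise = 2.524452/2.98 = 0.847132 s
t_total = 2*0.562264 + 0.847132 = 1.9717

1.9717 s


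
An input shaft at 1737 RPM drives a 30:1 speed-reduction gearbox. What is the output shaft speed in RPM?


omega_out = omega_in / N = 1737 / 30 = 57.9000

57.9000 RPM


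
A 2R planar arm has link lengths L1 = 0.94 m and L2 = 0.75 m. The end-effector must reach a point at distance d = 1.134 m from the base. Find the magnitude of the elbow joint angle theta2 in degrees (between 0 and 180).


cos(th2) = (d^2 - L1^2 - L2^2)/(2*L1*L2) = (1.134^2 - 0.94^2 - 0.75^2)/(2*0.94*0.75) = -0.11357730
th2 = acos(-0.11357730) = 96.5216 deg

96.5216 degrees


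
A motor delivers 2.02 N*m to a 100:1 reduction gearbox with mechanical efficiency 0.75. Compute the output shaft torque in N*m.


tau_out = tau_in * N * eta = 2.02 * 100 * 0.75 = 151.5000

151.5000 N*m


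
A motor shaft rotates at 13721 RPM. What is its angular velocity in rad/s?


omega = 13721 * 2*pi/60 = 1436.8598

1436.8598 rad/s


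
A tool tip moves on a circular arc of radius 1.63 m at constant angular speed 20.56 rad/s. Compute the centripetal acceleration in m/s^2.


a_c = omega^2 * r = 20.56^2 * 1.63 = 689.0232

689.0232 m/s^2


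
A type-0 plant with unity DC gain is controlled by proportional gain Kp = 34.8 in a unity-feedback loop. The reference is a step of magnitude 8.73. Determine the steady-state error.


e_ss = R/(1 + Kp) = 8.73/(1 + 34.8) = 8.73/35.8000 = 0.2439

0.2439


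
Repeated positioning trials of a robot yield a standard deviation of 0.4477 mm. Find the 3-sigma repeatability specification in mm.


repeatability = 3*sigma = 3*0.4477 = 1.3431

1.3431 mm


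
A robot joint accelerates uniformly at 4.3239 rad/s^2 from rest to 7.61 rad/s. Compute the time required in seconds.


t = delta_omega / alpha = 7.61 / 4.3239 = 1.7600

1.7600 s


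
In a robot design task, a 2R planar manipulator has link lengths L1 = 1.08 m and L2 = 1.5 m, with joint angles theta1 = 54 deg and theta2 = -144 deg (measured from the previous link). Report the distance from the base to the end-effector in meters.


x = L1*cos(th1) + L2*cos(th1+th2) = 0.634808
y = L1*sin(th1) + L2*sin(th1+th2) = -0.626262
d = sqrt(x^2 + y^2) = sqrt(0.402981 + 0.392204) = 0.8917

0.8917 m


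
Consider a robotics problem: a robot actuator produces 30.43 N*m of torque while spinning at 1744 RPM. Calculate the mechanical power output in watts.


omega = 1744 * 2*pi/60 = 182.631253 rad/s
P = tau * omega = 30.43 * 182.631253 = 5557.4690

5557.4690 W


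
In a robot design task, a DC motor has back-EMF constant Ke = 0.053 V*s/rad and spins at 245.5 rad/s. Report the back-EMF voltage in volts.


V_emf = Ke * omega = 0.053*245.5 = 13.0115

13.0115 V


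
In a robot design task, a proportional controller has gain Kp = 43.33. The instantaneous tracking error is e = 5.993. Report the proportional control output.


u_P = Kp * e = 43.33 * 5.993 = 259.6767

259.6767


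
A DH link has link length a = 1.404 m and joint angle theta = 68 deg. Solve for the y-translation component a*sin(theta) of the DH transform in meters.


a*sin(theta) = 1.404*sin(68 deg) = 1.3018

1.3018 m


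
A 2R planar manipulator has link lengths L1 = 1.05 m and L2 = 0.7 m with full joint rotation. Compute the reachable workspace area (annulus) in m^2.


r_max = L1 + L2 = 1.7500, r_min = |L1 - L2| = 0.3500
A = pi*(r_max^2 - r_min^2) = pi*(3.0625 - 0.1225) = 9.2363

9.2363 m^2


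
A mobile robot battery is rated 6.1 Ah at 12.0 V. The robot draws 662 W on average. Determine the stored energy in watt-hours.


E = capacity * V = 6.1*12.0 = 73.2000

73.2000 Wh


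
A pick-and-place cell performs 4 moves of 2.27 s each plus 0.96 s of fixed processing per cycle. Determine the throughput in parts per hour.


T_cycle = 4*2.27 + 0.96 = 10.0400 s
rate = 3600/T = 358.5657

358.5657 parts/hour


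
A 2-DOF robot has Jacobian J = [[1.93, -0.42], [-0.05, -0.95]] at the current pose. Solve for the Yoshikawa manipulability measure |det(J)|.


det(J) = 1.93*-0.95 - (-0.42)*(-0.05) = -1.8545
|det(J)| = 1.8545

1.8545


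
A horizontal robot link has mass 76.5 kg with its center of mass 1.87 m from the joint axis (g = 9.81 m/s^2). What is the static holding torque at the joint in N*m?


tau = m*g*L = 76.5 * 9.81 * 1.87 = 1403.3696

1403.3696 N*m


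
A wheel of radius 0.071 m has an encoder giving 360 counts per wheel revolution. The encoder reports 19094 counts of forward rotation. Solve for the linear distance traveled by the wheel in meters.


revs = 19094/360 = 53.038889
d = revs * 2*pi*r = 53.038889 * 2*pi*0.071 = 23.6610

23.6610 m


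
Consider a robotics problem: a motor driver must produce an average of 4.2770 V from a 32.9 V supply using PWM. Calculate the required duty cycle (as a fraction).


D = V_avg/V_supply = 4.2770/32.9 = 0.1300

0.1300


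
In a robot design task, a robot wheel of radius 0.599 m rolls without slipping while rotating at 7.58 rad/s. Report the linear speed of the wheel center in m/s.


v = omega * r = 7.58 * 0.599 = 4.5404

4.5404 m/s
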